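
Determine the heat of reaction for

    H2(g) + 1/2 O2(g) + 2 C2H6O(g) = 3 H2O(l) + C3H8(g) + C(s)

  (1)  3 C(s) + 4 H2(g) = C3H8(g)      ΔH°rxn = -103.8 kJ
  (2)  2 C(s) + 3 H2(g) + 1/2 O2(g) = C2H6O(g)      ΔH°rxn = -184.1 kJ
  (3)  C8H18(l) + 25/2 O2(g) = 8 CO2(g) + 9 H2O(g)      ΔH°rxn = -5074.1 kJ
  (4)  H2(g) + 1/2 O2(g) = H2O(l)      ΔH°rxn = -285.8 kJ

ΔH°rxn = -593.0 kJ

(1) as written (C3H8(g) already on the product side): -103.8 kJ
(2) reversed and × 2 (C2H6O(g) must end up as a reactant; scale by 2 for the 2 C2H6O(g)): (-2)·(-184.1) = +368.2 kJ
(3): not needed (CO2(g) appears nowhere else).
(4) × 3 (scale by 3 for the 3 H2O(l)): (3)·(-285.8) = -857.4 kJ
By Hess's law, ΔH°rxn = (1)·(-103.8) + (-2)·(-184.1) + (3)·(-285.8) = -593.0 kJ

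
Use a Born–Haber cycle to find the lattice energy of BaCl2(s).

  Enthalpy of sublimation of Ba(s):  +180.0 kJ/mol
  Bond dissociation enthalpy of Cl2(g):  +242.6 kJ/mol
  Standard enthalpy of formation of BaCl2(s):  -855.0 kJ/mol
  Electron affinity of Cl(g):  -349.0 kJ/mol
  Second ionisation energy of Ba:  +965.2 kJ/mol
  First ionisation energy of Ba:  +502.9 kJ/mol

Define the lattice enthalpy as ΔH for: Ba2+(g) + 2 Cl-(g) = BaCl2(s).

ΔHf° = 1·ΔHsub + 1·(ΣIE) + 1·D(Cl2) + 2·EA + U
-855.0 = 1·(+180.0) + 1·(+1468.1) + 1·(+242.6) + 2·(-349.0) + U
U = -855.0 − (+1192.7) = -2047.7 kJ/mol

U = -2047.7 kJ/mol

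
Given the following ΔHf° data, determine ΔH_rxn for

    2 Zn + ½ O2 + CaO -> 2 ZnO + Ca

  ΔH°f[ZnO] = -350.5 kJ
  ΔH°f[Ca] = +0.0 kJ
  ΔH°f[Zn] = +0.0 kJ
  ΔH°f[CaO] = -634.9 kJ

ΔH_rxn = -66.1 kJ

ΔH°rxn = Σ nΔHf°(products) − Σ nΔHf°(reactants).
Products: 2·(-350.5) + 1·(+0.0) = -701.0
Reactants: 2·(+0.0) + 1/2·(+0.0) + 1·(-634.9) = -634.9
ΔH_rxn = (-701.0) − (-634.9) = -66.1 kJ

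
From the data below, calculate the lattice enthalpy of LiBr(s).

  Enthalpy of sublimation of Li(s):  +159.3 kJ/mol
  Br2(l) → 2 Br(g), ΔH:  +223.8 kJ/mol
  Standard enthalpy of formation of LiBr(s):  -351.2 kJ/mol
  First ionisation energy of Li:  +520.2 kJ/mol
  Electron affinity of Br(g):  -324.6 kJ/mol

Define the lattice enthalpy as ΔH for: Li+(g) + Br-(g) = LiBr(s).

ΔHf° = 1·ΔHsub + 1·(ΣIE) + 1/2·D(Br2) + 1·EA + U
-351.2 = 1·(+159.3) + 1·(+520.2) + 1/2·(+223.8) + 1·(-324.6) + U
U = -351.2 − (+466.8) = -818.0 kJ/mol

U = -818.0 kJ/mol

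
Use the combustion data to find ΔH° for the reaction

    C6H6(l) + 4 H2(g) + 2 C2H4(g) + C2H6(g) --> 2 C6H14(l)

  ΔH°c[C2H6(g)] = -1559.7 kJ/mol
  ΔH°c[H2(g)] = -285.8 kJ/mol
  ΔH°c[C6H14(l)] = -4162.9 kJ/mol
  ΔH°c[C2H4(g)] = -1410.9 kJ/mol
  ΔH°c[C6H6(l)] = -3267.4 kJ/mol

Using ΔH = Σ nΔHc°(reactants) − Σ nΔHc°(products):
= [1·(-3267.4) + 4·(-285.8) + 2·(-1410.9) + 1·(-1559.7)] − [2·(-4162.9)]
= -466.3 kJ/mol

ΔH° = -466.3 kJ/mol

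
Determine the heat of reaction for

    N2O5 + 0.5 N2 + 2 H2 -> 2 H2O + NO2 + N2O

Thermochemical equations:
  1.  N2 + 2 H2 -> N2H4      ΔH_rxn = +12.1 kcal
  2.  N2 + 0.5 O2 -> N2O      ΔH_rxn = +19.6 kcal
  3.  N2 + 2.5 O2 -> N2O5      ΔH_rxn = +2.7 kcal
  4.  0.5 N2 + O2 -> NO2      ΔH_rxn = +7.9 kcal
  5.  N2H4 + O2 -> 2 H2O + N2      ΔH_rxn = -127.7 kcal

ΔH_rxn = -90.8 kcal

eq. 1 as written (H2 already on the reactant side): +12.1 kcal
eq. 2 as written (N2O already on the product side): +19.6 kcal
eq. 3 reversed (reverse to put N2O5 on the reactant side): -2.7 kcal
eq. 4 as written (NO2 already on the product side): +7.9 kcal
eq. 5 as written (H2O already on the product side): -127.7 kcal
ΔH_rxn = (1)·(+12.1) + (1)·(+19.6) + (-1)·(+2.7) + (1)·(+7.9) + (1)·(-127.7) = -90.8 kcal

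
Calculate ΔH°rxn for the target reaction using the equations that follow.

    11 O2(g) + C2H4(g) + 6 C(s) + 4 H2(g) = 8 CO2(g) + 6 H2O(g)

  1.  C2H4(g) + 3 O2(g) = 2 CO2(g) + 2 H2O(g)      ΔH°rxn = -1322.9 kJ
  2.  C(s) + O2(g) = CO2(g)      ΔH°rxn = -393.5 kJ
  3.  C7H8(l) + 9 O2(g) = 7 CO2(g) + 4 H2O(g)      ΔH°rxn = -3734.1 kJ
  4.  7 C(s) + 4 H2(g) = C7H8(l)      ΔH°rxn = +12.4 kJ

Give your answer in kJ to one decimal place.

ΔH°rxn = -4651.1 kJ

eq. 1 as written (C2H4(g) already on the reactant side): -1322.9 kJ
eq. 2 reversed: +393.5 kJ
eq. 3 as written: -3734.1 kJ
eq. 4 as written (H2(g) already on the reactant side): +12.4 kJ
ΔH°rxn = (-1322.9) + (+393.5) + (-3734.1) + (+12.4) = -4651.1 kJ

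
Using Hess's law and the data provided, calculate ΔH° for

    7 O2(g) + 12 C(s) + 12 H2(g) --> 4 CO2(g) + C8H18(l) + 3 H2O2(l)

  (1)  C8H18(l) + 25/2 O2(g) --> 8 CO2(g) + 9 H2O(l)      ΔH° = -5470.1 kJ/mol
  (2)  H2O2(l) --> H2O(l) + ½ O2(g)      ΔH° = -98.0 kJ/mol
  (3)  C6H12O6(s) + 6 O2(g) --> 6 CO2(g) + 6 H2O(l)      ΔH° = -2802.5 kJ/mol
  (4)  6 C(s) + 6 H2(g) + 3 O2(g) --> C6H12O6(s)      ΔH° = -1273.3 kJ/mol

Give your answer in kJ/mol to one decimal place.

(1) reversed: +5470.1 kJ/mol
(2) reversed and × 3: (-3)·(-98.0) = +294.0 kJ/mol
(3) × 2: (2)·(-2802.5) = -5605.0 kJ/mol
(4) × 2: (2)·(-1273.3) = -2546.6 kJ/mol
By Hess's law, ΔH° = (-1)·(-5470.1) + (-3)·(-98.0) + (2)·(-2802.5) + (2)·(-1273.3) = -2387.5 kJ/mol

ΔH° = -2387.5 kJ/mol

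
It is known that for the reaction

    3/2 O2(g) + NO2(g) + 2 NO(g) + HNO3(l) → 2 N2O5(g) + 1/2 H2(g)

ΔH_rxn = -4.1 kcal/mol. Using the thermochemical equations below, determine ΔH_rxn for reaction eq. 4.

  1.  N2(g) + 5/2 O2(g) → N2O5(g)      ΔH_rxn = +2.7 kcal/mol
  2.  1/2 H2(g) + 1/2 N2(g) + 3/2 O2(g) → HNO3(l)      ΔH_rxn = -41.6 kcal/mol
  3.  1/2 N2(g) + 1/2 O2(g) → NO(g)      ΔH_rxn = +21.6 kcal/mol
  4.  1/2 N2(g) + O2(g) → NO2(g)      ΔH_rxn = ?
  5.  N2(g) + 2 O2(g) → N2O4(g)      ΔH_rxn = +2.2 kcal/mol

ΔH_rxn = 7.9 kcal/mol

eq. 1 × 2 (×2 to match 2 N2O5(g) in the target): (2)·(+2.7) = +5.4 kcal/mol
eq. 2 reversed (reverse to put HNO3(l) on the reactant side): +41.6 kcal/mol
eq. 3 reversed and × 2 (reverse to put NO(g) on the reactant side; scale by 2 for the 2 NO(g)): (-2)·(+21.6) = -43.2 kcal/mol
eq. 4 reversed (NO2(g) must end up as a reactant): contributes −x
eq. 5: not needed (N2O4(g) appears nowhere else).
-4.1 = (+5.4) + (+41.6) + (-43.2) − x
x = (-4.1 − (+3.8)) / (-1) = 7.9 kcal/mol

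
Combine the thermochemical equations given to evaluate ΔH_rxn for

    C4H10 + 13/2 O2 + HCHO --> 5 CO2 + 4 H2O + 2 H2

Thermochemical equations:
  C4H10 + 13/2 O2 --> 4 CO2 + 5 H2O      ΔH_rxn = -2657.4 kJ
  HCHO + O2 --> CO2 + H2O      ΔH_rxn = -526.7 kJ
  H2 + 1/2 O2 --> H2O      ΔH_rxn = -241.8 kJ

ΔH_rxn = -2700.5 kJ

equation 1 as written (C4H10 already on the reactant side): -2657.4 kJ
equation 2 as written (HCHO already on the reactant side): -526.7 kJ
equation 3 reversed and × 2 (H2 must end up as a product; scale by 2 for the 2 H2): (-2)·(-241.8) = +483.6 kJ
Since enthalpy is a state function, ΔH_rxn = (-2657.4) + (-526.7) + (+483.6) = -2700.5 kJ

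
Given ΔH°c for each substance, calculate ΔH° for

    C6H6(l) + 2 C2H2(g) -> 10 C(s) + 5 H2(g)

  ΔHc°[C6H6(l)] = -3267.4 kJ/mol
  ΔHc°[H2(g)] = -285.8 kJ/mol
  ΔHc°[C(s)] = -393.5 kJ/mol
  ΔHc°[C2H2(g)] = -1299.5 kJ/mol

Using ΔH = Σ nΔHc°(reactants) − Σ nΔHc°(products):
= [1·(-3267.4) + 2·(-1299.5)] − [10·(-393.5) + 5·(-285.8)]
= -502.4 kJ/mol

ΔH° = -502.4 kJ/mol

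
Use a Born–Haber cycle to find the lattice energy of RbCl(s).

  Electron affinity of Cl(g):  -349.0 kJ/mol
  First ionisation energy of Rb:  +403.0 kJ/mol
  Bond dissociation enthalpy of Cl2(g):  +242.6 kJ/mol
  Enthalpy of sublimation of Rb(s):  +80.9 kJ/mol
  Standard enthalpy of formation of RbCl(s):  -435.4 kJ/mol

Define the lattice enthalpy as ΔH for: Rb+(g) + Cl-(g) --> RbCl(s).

ΔHf° = 1·ΔHsub + 1·(ΣIE) + 1/2·D(Cl2) + 1·EA + U
-435.4 = 1·(+80.9) + 1·(+403.0) + 1/2·(+242.6) + 1·(-349.0) + U
U = -435.4 − (+256.2) = -691.6 kJ/mol

U = -691.6 kJ/mol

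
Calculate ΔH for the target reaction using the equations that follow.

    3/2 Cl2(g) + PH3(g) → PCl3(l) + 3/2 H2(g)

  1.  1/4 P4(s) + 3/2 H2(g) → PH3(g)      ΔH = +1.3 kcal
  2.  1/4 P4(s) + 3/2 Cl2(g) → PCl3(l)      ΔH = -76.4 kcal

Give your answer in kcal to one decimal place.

ΔH = -77.7 kcal

eq. 1 reversed (reverse to put PH3(g) on the reactant side): -1.3 kcal
eq. 2 as written (PCl3(l) already on the product side): -76.4 kcal
Since enthalpy is a state function, ΔH = (-1)·(+1.3) + (1)·(-76.4) = -77.7 kcal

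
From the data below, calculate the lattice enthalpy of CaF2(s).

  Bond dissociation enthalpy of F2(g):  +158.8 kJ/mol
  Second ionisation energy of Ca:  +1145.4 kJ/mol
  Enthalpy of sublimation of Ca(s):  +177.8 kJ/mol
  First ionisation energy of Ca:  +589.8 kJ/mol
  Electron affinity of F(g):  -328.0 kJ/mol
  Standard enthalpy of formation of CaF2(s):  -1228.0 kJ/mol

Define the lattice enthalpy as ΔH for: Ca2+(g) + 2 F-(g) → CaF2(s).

ΔHf° = 1·ΔHsub + 1·(ΣIE) + 1·D(F2) + 2·EA + U
-1228.0 = 1·(+177.8) + 1·(+1735.2) + 1·(+158.8) + 2·(-328.0) + U
U = -1228.0 − (+1415.8) = -2643.8 kJ/mol

U = -2643.8 kJ/mol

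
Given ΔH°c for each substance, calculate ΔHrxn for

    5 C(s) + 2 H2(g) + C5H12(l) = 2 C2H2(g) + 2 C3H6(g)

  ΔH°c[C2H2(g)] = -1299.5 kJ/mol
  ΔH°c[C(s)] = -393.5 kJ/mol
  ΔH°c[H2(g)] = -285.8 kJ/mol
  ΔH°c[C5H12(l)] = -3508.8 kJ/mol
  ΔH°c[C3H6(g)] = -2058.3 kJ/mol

ΔHrxn = 667.7 kJ/mol

Using ΔH = Σ nΔHc°(reactants) − Σ nΔHc°(products):
= [5·(-393.5) + 2·(-285.8) + 1·(-3508.8)] − [2·(-1299.5) + 2·(-2058.3)]
= 667.7 kJ/mol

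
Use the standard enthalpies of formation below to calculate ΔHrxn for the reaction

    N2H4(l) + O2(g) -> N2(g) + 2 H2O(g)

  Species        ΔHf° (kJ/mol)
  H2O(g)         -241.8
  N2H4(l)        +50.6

ΔHrxn = -534.2 kJ/mol

Products: 1·(+0.0) + 2·(-241.8) = -483.6
Reactants: 1·(+50.6) + 1·(+0.0) = +50.6
ΔHrxn = (-483.6) − (+50.6) = -534.2 kJ/mol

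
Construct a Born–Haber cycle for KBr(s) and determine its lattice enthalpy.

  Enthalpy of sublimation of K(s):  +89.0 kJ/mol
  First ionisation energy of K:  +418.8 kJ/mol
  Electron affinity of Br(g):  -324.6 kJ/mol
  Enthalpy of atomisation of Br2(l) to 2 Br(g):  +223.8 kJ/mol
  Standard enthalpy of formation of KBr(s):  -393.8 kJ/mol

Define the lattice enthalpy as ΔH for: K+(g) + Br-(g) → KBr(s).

U = -688.9 kJ/mol

ΔHf° = 1·ΔHsub + 1·(ΣIE) + 1/2·D(Br2) + 1·EA + U
-393.8 = 1·(+89.0) + 1·(+418.8) + 1/2·(+223.8) + 1·(-324.6) + U
U = -393.8 − (+295.1) = -688.9 kJ/mol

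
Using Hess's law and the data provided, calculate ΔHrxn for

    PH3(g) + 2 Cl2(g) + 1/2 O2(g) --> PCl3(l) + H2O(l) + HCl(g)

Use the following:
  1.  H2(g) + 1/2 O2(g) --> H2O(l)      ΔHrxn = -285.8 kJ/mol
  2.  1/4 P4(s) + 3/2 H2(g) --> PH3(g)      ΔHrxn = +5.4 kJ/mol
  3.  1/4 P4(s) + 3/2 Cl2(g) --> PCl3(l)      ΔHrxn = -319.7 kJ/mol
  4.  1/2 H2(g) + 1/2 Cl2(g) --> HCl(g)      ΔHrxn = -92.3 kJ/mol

eq. 1 as written (H2O(l) already on the product side): -285.8 kJ/mol
eq. 2 reversed (PH3(g) must end up as a reactant): -5.4 kJ/mol
eq. 3 as written (PCl3(l) already on the product side): -319.7 kJ/mol
eq. 4 as written (HCl(g) already on the product side): -92.3 kJ/mol
Since enthalpy is a state function, ΔHrxn = (-285.8) + (-5.4) + (-319.7) + (-92.3) = -703.2 kJ/mol

ΔHrxn = -703.2 kJ/mol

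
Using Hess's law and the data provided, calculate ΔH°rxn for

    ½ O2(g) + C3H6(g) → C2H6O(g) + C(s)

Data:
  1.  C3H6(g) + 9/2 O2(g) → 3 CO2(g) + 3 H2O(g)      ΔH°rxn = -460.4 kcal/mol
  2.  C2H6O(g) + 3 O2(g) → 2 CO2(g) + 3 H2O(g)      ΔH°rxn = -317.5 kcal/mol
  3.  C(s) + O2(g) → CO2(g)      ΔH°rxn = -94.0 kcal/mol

ΔH°rxn = -48.9 kcal/mol

eq. 1 as written (C3H6(g) already on the reactant side): -460.4 kcal/mol
eq. 2 reversed (reverse to put C2H6O(g) on the product side): +317.5 kcal/mol
eq. 3 reversed (reverse to put C(s) on the product side): +94.0 kcal/mol
ΔH°rxn = (-460.4) + (+317.5) + (+94.0) = -48.9 kcal/mol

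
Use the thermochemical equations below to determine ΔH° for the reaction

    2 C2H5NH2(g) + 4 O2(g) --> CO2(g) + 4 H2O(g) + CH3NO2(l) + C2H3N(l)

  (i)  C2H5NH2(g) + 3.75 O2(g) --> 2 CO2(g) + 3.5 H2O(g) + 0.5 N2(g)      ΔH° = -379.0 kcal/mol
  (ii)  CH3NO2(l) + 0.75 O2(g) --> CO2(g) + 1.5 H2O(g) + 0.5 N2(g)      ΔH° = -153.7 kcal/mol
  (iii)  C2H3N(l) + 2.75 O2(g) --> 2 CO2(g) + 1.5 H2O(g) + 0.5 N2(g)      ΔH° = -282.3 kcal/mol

ΔH° = -322.0 kcal/mol

(i) × 2: (2)·(-379.0) = -758.0 kcal/mol
(ii) reversed: +153.7 kcal/mol
(iii) reversed: +282.3 kcal/mol
ΔH° = (-758.0) + (+153.7) + (+282.3) = -322.0 kcal/mol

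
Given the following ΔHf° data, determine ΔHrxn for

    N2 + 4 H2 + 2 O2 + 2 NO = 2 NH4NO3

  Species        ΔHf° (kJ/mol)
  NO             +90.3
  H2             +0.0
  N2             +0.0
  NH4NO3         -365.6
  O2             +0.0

ΔHrxn = -911.8 kJ/mol

Products: 2·(-365.6) = -731.2
Reactants: 1·(+0.0) + 4·(+0.0) + 2·(+0.0) + 2·(+90.3) = +180.6
ΔHrxn = (-731.2) − (+180.6) = -911.8 kJ/mol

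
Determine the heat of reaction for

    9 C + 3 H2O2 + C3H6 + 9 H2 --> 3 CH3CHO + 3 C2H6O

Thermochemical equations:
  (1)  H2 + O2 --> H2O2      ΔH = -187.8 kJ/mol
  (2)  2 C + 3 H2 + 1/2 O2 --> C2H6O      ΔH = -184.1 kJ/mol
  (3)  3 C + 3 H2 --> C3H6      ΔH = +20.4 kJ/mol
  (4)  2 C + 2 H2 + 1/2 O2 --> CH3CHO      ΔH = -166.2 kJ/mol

ΔH = -507.9 kJ/mol

(1) reversed and × 3 (reverse to put H2O2 on the reactant side; scale by 3 for the 3 H2O2): (-3)·(-187.8) = +563.4 kJ/mol
(2) × 3 (scale by 3 for the 3 C2H6O): (3)·(-184.1) = -552.3 kJ/mol
(3) reversed (reverse to put C3H6 on the reactant side): -20.4 kJ/mol
(4) × 3 (×3 to match 3 CH3CHO in the target): (3)·(-166.2) = -498.6 kJ/mol
ΔH = (-3)·(-187.8) + (3)·(-184.1) + (-1)·(+20.4) + (3)·(-166.2) = -507.9 kJ/mol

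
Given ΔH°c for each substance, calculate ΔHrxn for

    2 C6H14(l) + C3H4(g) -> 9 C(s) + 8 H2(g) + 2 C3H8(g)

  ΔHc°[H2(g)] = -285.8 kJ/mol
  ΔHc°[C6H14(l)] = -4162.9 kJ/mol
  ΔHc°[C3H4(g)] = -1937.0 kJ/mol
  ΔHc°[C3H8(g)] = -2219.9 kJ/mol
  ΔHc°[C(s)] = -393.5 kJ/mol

ΔHrxn = 4.9 kJ/mol

Using ΔH = Σ nΔHc°(reactants) − Σ nΔHc°(products):
= [2·(-4162.9) + 1·(-1937.0)] − [9·(-393.5) + 8·(-285.8) + 2·(-2219.9)]
= 4.9 kJ/mol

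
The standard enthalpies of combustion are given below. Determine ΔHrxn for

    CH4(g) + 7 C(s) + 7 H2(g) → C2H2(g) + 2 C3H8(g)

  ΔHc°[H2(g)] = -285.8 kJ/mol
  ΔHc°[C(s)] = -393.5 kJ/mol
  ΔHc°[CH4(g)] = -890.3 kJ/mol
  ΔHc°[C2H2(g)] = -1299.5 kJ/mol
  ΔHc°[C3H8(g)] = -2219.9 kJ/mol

With combustion enthalpies, reactants minus products:
= [1·(-890.3) + 7·(-393.5) + 7·(-285.8)] − [1·(-1299.5) + 2·(-2219.9)]
= 93.9 kJ/mol

ΔHrxn = 93.9 kJ/mol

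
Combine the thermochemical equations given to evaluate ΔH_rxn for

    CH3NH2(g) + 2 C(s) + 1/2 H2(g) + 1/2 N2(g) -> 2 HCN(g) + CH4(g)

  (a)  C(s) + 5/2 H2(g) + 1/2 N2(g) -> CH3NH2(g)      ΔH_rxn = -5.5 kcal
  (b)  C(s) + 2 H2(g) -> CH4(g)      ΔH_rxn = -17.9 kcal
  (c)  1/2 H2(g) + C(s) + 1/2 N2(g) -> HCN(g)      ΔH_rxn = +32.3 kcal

(a) reversed: +5.5 kcal
(b) as written: -17.9 kcal
(c) × 2: (2)·(+32.3) = +64.6 kcal
By Hess's law, ΔH_rxn = (+5.5) + (-17.9) + (+64.6) = 52.2 kcal

ΔH_rxn = 52.2 kcal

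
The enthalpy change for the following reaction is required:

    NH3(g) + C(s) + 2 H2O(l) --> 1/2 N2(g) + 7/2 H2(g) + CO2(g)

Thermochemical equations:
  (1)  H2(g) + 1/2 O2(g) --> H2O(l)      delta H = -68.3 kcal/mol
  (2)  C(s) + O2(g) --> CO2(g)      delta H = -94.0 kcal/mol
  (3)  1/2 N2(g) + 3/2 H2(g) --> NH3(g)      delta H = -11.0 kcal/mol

delta H = 53.6 kcal/mol

(1) reversed and × 2 (H2O(l) must end up as a reactant; ×2 to match 2 H2O(l) in the target): (-2)·(-68.3) = +136.6 kcal/mol
(2) as written (CO2(g) already on the product side): -94.0 kcal/mol
(3) reversed (NH3(g) must end up as a reactant): +11.0 kcal/mol
delta H = (+136.6) + (-94.0) + (+11.0) = 53.6 kcal/mol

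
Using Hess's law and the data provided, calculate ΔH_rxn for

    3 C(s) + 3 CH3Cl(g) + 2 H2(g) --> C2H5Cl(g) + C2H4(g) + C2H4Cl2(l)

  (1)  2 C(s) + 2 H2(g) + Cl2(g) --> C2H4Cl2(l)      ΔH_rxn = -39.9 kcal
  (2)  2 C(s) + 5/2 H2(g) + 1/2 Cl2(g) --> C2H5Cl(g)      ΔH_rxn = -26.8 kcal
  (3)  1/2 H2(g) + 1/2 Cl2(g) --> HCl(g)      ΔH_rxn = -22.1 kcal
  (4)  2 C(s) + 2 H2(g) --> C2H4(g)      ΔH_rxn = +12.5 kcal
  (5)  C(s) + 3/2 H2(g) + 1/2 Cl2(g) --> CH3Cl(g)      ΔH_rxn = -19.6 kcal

ΔH_rxn = 4.6 kcal

(1) as written (C2H4Cl2(l) already on the product side): -39.9 kcal
(2) as written (C2H5Cl(g) already on the product side): -26.8 kcal
(3): not needed (HCl(g) appears nowhere else).
(4) as written (C2H4(g) already on the product side): +12.5 kcal
(5) reversed and × 3 (CH3Cl(g) must end up as a reactant; ×3 to match 3 CH3Cl(g) in the target): (-3)·(-19.6) = +58.8 kcal
ΔH_rxn = (-39.9) + (-26.8) + (+12.5) + (+58.8) = 4.6 kcal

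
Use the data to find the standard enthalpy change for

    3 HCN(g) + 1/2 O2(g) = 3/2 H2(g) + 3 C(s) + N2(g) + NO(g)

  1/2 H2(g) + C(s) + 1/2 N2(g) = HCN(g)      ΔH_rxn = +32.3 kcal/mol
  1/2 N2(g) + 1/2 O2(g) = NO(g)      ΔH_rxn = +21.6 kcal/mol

equation 1 reversed and × 3: (-3)·(+32.3) = -96.9 kcal/mol
equation 2 as written: +21.6 kcal/mol
Summing the manipulated equations, ΔH_rxn = (-96.9) + (+21.6) = -75.3 kcal/mol

ΔH_rxn = -75.3 kcal/mol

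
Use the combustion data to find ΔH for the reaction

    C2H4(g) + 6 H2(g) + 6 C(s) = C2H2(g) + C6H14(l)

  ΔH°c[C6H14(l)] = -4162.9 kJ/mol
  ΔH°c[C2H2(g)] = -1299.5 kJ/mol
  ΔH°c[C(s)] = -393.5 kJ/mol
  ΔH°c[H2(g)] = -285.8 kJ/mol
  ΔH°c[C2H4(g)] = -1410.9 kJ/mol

Using ΔH = Σ nΔHc°(reactants) − Σ nΔHc°(products):
= [1·(-1410.9) + 6·(-285.8) + 6·(-393.5)] − [1·(-1299.5) + 1·(-4162.9)]
= -24.3 kJ/mol

ΔH = -24.3 kJ/mol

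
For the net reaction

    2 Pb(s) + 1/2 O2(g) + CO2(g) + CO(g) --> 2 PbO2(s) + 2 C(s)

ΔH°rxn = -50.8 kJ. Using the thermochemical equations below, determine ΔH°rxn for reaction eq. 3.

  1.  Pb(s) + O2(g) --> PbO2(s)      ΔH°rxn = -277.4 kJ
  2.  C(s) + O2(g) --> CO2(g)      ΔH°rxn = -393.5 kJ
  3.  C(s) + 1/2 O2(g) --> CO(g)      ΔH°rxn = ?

ΔH°rxn = -110.5 kJ

eq. 1 × 2 (×2 to match 2 PbO2(s) in the target): (2)·(-277.4) = -554.8 kJ
eq. 2 reversed (CO2(g) must end up as a reactant): +393.5 kJ
eq. 3 reversed (CO(g) must end up as a reactant): contributes −x
-50.8 = (-554.8) + (+393.5) − x
x = (-50.8 − (-161.3)) / (-1) = -110.5 kJ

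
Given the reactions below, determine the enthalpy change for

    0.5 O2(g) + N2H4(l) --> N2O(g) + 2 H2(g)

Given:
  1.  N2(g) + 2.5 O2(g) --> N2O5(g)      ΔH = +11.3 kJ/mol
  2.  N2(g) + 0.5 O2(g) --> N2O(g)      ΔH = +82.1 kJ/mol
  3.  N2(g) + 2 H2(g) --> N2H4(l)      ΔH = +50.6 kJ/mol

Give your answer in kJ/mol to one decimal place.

ΔH = 31.5 kJ/mol

eq. 1: not needed (N2O5(g) appears nowhere else).
eq. 2 as written (N2O(g) already on the product side): +82.1 kJ/mol
eq. 3 reversed (N2H4(l) must end up as a reactant): -50.6 kJ/mol
By Hess's law, ΔH = (+82.1) + (-50.6) = 31.5 kJ/mol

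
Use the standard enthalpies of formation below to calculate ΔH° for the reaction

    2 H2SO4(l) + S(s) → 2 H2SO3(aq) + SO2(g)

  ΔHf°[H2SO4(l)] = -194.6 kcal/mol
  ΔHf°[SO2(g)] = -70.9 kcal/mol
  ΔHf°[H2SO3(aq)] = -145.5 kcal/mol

ΔH°rxn = Σ nΔHf°(products) − Σ nΔHf°(reactants).
Products: 2·(-145.5) + 1·(-70.9) = -361.9
Reactants: 2·(-194.6) + 1·(+0.0) = -389.2
ΔH° = (-361.9) − (-389.2) = 27.3 kcal/mol

ΔH° = 27.3 kcal/mol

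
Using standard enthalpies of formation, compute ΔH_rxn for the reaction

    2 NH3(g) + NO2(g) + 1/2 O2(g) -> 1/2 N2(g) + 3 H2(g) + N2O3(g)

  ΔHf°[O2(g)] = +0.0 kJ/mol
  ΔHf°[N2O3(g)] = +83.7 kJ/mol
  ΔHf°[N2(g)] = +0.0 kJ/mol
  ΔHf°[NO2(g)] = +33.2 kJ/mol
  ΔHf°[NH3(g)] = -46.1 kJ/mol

ΔH_rxn = 142.7 kJ/mol

ΔH°rxn = Σ nΔHf°(products) − Σ nΔHf°(reactants).
Products: 1/2·(+0.0) + 3·(+0.0) + 1·(+83.7) = +83.7
Reactants: 2·(-46.1) + 1·(+33.2) + 1/2·(+0.0) = -59.0
ΔH_rxn = (+83.7) − (-59.0) = 142.7 kJ/mol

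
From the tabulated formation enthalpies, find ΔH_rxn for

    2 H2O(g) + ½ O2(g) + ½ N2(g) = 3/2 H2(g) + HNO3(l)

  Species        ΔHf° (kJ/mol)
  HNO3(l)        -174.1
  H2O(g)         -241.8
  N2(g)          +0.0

ΔH_rxn = 309.5 kJ/mol

Products: 3/2·(+0.0) + 1·(-174.1) = -174.1
Reactants: 2·(-241.8) + 1/2·(+0.0) + 1/2·(+0.0) = -483.6
ΔH_rxn = (-174.1) − (-483.6) = 309.5 kJ/mol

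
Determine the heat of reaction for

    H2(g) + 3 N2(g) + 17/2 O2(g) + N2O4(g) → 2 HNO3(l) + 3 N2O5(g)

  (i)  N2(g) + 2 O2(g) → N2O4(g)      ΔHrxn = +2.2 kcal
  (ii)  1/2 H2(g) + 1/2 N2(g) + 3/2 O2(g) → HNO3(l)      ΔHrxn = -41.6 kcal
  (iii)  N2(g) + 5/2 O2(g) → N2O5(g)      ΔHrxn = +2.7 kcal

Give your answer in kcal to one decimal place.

ΔHrxn = -77.3 kcal

(i) reversed (reverse to put N2O4(g) on the reactant side): -2.2 kcal
(ii) × 2 (scale by 2 for the 2 HNO3(l)): (2)·(-41.6) = -83.2 kcal
(iii) × 3 (scale by 3 for the 3 N2O5(g)): (3)·(+2.7) = +8.1 kcal
Combining the equations, ΔHrxn = (-2.2) + (-83.2) + (+8.1) = -77.3 kcal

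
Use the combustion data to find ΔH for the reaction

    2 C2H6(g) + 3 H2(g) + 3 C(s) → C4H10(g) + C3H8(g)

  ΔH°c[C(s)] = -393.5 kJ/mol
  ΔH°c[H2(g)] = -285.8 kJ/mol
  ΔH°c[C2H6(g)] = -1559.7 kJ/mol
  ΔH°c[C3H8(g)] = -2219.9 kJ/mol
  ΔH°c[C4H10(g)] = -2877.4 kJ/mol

Using ΔH = Σ nΔHc°(reactants) − Σ nΔHc°(products):
= [2·(-1559.7) + 3·(-285.8) + 3·(-393.5)] − [1·(-2877.4) + 1·(-2219.9)]
= -60.0 kJ/mol

ΔH = -60.0 kJ/mol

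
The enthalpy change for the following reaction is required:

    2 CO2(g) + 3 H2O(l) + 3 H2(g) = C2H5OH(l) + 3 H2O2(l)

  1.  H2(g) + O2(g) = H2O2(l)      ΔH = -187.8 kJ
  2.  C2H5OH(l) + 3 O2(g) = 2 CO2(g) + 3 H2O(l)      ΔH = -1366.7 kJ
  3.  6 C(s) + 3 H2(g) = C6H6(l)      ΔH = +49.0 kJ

ΔH = 803.3 kJ

eq. 1 × 3 (scale by 3 for the 3 H2O2(l)): (3)·(-187.8) = -563.4 kJ
eq. 2 reversed (reverse to put C2H5OH(l) on the product side): +1366.7 kJ
eq. 3: not needed (C6H6(l) appears nowhere else).
Since enthalpy is a state function, ΔH = (-563.4) + (+1366.7) = 803.3 kJ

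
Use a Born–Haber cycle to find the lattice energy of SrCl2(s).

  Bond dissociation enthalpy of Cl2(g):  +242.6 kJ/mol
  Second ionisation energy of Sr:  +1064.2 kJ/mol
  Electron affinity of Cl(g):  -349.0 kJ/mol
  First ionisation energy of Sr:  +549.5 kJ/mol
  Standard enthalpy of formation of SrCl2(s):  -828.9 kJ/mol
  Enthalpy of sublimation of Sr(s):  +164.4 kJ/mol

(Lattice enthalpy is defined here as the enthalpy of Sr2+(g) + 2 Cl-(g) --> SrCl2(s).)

U = -2151.6 kJ/mol

ΔHf° = 1·ΔHsub + 1·(ΣIE) + 1·D(Cl2) + 2·EA + U
-828.9 = 1·(+164.4) + 1·(+1613.7) + 1·(+242.6) + 2·(-349.0) + U
U = -828.9 − (+1322.7) = -2151.6 kJ/mol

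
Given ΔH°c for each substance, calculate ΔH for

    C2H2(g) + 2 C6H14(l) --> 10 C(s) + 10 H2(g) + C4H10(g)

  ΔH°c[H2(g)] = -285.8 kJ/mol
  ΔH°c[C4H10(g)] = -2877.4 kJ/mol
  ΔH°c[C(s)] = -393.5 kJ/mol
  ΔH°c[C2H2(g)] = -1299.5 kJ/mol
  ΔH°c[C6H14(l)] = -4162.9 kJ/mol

ΔH = 45.1 kJ/mol

Using ΔH = Σ nΔHc°(reactants) − Σ nΔHc°(products):
= [1·(-1299.5) + 2·(-4162.9)] − [10·(-393.5) + 10·(-285.8) + 1·(-2877.4)]
= 45.1 kJ/mol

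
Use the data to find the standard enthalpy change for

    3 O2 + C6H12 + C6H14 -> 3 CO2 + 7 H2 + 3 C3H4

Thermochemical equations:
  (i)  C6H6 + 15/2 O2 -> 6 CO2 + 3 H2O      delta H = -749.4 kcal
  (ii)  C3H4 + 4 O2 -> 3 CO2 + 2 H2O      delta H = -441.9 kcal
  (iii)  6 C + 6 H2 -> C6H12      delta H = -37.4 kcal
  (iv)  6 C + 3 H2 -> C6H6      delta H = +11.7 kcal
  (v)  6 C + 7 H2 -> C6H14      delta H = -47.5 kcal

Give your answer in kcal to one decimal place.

(i) × 2: (2)·(-749.4) = -1498.8 kcal
(ii) reversed and × 3 (reverse to put C3H4 on the product side; ×3 to match 3 C3H4 in the target): (-3)·(-441.9) = +1325.7 kcal
(iii) reversed (reverse to put C6H12 on the reactant side): +37.4 kcal
(iv) × 2: (2)·(+11.7) = +23.4 kcal
(v) reversed (C6H14 must end up as a reactant): +47.5 kcal
delta H = (-1498.8) + (+1325.7) + (+37.4) + (+23.4) + (+47.5) = -64.8 kcal

delta H = -64.8 kcal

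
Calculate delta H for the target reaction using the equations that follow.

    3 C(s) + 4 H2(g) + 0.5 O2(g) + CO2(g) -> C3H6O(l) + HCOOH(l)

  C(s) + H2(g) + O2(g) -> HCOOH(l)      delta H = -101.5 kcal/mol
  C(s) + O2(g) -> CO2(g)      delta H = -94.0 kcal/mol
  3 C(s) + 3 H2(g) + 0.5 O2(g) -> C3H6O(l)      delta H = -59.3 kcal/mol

delta H = -66.8 kcal/mol

equation 1 as written: -101.5 kcal/mol
equation 2 reversed: +94.0 kcal/mol
equation 3 as written: -59.3 kcal/mol
By Hess's law, delta H = (1)·(-101.5) + (-1)·(-94.0) + (1)·(-59.3) = -66.8 kcal/mol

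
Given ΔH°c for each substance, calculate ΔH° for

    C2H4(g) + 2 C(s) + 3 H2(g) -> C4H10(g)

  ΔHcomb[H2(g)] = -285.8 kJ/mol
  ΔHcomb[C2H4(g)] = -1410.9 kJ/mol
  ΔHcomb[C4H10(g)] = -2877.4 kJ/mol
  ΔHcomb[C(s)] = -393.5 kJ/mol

ΔH° = -177.9 kJ/mol

Using ΔH = Σ nΔHc°(reactants) − Σ nΔHc°(products):
= [1·(-1410.9) + 2·(-393.5) + 3·(-285.8)] − [1·(-2877.4)]
= -177.9 kJ/mol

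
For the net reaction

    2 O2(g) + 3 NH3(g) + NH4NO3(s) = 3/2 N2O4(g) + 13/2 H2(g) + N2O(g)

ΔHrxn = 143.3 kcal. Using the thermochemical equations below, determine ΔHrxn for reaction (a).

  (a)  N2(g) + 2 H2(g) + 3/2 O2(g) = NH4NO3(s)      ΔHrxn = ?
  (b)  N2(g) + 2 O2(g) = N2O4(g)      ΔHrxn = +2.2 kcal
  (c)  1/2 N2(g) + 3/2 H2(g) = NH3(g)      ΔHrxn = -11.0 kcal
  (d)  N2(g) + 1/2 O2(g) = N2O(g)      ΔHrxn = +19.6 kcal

(a) reversed (reverse to put NH4NO3(s) on the reactant side): contributes −x
(b) × 3/2 (×3/2 to match 3/2 N2O4(g) in the target): (3/2)·(+2.2) = +3.3 kcal
(c) reversed and × 3 (NH3(g) must end up as a reactant; scale by 3 for the 3 NH3(g)): (-3)·(-11.0) = +33.0 kcal
(d) as written (N2O(g) already on the product side): +19.6 kcal
+143.3 = (+3.3) + (+33.0) + (+19.6) − x
x = (+143.3 − (+55.9)) / (-1) = -87.4 kcal

ΔHrxn = -87.4 kcal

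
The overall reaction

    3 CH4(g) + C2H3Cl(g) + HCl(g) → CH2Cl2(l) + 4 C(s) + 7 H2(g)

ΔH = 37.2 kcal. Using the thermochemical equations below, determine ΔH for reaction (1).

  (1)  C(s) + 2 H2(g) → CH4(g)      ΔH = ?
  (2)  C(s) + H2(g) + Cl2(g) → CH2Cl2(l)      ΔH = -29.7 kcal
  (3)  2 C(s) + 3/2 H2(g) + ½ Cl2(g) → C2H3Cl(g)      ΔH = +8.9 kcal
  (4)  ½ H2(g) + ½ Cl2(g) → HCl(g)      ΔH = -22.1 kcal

ΔH = -17.9 kcal

(1) reversed and × 3 (CH4(g) must end up as a reactant; ×3 to match 3 CH4(g) in the target): contributes −3·x
(2) as written (CH2Cl2(l) already on the product side): -29.7 kcal
(3) reversed (reverse to put C2H3Cl(g) on the reactant side): -8.9 kcal
(4) reversed (HCl(g) must end up as a reactant): +22.1 kcal
+37.2 = (-29.7) + (-8.9) + (+22.1) − 3·x
x = (+37.2 − (-16.5)) / (-3) = -17.9 kcal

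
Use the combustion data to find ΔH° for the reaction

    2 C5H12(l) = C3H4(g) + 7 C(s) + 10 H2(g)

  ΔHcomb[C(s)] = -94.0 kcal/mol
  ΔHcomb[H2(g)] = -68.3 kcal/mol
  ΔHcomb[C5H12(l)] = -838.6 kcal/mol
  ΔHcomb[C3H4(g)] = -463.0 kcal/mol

ΔH° = 126.8 kcal/mol

Using ΔH = Σ nΔHc°(reactants) − Σ nΔHc°(products):
= [2·(-838.6)] − [1·(-463.0) + 7·(-94.0) + 10·(-68.3)]
= 126.8 kcal/mol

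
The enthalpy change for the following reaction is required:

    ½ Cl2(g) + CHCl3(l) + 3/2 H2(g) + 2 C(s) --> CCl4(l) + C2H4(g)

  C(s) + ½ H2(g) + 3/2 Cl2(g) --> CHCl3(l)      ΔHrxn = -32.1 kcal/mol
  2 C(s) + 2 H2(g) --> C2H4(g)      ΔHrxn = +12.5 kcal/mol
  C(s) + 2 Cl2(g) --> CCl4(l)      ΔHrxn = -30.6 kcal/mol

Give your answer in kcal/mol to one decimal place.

equation 1 reversed: +32.1 kcal/mol
equation 2 as written: +12.5 kcal/mol
equation 3 as written: -30.6 kcal/mol
By Hess's law, ΔHrxn = (-1)·(-32.1) + (1)·(+12.5) + (1)·(-30.6) = 14.0 kcal/mol

ΔHrxn = 14.0 kcal/mol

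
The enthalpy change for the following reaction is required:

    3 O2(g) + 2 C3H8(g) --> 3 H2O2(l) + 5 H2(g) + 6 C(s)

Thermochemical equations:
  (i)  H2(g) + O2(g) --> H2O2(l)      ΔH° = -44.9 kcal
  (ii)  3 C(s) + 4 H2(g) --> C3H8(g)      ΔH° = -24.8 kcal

ΔH° = -85.1 kcal

(i) × 3: (3)·(-44.9) = -134.7 kcal
(ii) reversed and × 2: (-2)·(-24.8) = +49.6 kcal
Since enthalpy is a state function, ΔH° = (3)·(-44.9) + (-2)·(-24.8) = -85.1 kcal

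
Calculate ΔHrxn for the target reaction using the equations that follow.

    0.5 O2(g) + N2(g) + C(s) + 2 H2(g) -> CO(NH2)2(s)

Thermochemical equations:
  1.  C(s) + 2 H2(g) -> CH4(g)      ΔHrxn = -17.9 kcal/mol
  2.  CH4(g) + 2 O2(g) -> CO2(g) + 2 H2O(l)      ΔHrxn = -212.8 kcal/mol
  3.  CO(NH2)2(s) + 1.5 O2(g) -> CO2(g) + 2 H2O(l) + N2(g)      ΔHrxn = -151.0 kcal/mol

eq. 1 as written: -17.9 kcal/mol
eq. 2 as written: -212.8 kcal/mol
eq. 3 reversed: +151.0 kcal/mol
ΔHrxn = (-17.9) + (-212.8) + (+151.0) = -79.7 kcal/mol

ΔHrxn = -79.7 kcal/mol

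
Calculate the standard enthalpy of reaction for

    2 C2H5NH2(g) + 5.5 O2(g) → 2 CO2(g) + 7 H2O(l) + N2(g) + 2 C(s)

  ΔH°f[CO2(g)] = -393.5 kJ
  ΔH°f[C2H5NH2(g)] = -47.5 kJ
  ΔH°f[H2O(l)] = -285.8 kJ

ΔH_rxn = -2692.6 kJ

Products: 2·(-393.5) + 7·(-285.8) + 1·(+0.0) + 2·(+0.0) = -2787.6
Reactants: 2·(-47.5) + 11/2·(+0.0) = -95.0
ΔH_rxn = (-2787.6) − (-95.0) = -2692.6 kJ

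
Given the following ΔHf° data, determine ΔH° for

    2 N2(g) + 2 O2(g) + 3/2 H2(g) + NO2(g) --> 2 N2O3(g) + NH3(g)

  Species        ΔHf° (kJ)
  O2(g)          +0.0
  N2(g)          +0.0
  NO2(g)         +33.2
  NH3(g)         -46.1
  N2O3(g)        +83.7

ΔH° = 88.1 kJ

ΔH°rxn = Σ nΔHf°(products) − Σ nΔHf°(reactants).
Products: 2·(+83.7) + 1·(-46.1) = +121.3
Reactants: 2·(+0.0) + 2·(+0.0) + 3/2·(+0.0) + 1·(+33.2) = +33.2
ΔH° = (+121.3) − (+33.2) = 88.1 kJ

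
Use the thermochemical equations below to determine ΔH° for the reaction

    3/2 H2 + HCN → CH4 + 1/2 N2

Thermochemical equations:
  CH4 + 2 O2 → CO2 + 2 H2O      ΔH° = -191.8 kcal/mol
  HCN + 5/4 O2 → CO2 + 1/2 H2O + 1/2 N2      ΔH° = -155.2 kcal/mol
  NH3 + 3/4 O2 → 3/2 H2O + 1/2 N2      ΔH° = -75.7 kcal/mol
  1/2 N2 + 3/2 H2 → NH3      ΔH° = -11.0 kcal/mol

equation 1 reversed (CH4 must end up as a product): +191.8 kcal/mol
equation 2 as written (HCN already on the reactant side): -155.2 kcal/mol
equation 3 as written: -75.7 kcal/mol
equation 4 as written (H2 already on the reactant side): -11.0 kcal/mol
ΔH° = (-1)·(-191.8) + (1)·(-155.2) + (1)·(-75.7) + (1)·(-11.0) = -50.1 kcal/mol

ΔH° = -50.1 kcal/mol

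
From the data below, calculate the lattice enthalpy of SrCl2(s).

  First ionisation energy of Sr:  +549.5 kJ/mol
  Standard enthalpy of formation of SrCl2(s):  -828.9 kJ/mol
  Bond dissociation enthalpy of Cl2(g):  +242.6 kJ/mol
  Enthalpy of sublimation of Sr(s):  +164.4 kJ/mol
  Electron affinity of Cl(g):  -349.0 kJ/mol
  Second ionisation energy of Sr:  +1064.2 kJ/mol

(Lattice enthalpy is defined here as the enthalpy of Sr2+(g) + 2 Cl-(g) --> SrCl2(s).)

ΔHf° = 1·ΔHsub + 1·(ΣIE) + 1·D(Cl2) + 2·EA + U
-828.9 = 1·(+164.4) + 1·(+1613.7) + 1·(+242.6) + 2·(-349.0) + U
U = -828.9 − (+1322.7) = -2151.6 kJ/mol

U = -2151.6 kJ/mol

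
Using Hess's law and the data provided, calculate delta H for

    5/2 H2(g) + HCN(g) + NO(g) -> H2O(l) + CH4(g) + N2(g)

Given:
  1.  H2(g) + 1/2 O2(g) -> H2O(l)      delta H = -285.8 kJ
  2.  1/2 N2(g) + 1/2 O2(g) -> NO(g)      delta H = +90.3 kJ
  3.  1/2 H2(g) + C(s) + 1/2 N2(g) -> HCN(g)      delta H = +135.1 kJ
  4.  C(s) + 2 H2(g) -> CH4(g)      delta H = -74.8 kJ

eq. 1 as written: -285.8 kJ
eq. 2 reversed: -90.3 kJ
eq. 3 reversed: -135.1 kJ
eq. 4 as written: -74.8 kJ
delta H = (-285.8) + (-90.3) + (-135.1) + (-74.8) = -586.0 kJ

delta H = -586.0 kJ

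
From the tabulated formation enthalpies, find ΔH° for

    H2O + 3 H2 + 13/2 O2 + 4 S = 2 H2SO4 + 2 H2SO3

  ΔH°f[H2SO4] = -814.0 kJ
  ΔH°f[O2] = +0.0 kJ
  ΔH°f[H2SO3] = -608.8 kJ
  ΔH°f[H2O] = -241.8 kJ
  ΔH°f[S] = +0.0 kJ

ΔH° = -2603.8 kJ

ΔH°rxn = Σ nΔHf°(products) − Σ nΔHf°(reactants).
Products: 2·(-814.0) + 2·(-608.8) = -2845.6
Reactants: 1·(-241.8) + 3·(+0.0) + 13/2·(+0.0) + 4·(+0.0) = -241.8
ΔH° = (-2845.6) − (-241.8) = -2603.8 kJ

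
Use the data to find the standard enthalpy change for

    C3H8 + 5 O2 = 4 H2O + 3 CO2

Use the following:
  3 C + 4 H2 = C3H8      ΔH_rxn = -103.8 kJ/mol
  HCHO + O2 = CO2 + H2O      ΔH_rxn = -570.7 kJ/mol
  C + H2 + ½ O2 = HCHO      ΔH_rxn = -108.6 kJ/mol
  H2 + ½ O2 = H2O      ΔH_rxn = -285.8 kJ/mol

equation 1 reversed: +103.8 kJ/mol
equation 2 × 3: (3)·(-570.7) = -1712.1 kJ/mol
equation 3 × 3: (3)·(-108.6) = -325.8 kJ/mol
equation 4 as written: -285.8 kJ/mol
By Hess's law, ΔH_rxn = (+103.8) + (-1712.1) + (-325.8) + (-285.8) = -2219.9 kJ/mol

ΔH_rxn = -2219.9 kJ/mol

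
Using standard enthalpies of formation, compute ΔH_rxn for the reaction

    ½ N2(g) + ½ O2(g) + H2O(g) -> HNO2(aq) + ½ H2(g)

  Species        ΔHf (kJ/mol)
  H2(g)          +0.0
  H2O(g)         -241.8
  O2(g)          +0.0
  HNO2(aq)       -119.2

ΔH°rxn = Σ nΔHf°(products) − Σ nΔHf°(reactants).
Products: 1·(-119.2) + 1/2·(+0.0) = -119.2
Reactants: 1/2·(+0.0) + 1/2·(+0.0) + 1·(-241.8) = -241.8
ΔH_rxn = (-119.2) − (-241.8) = 122.6 kJ/mol

ΔH_rxn = 122.6 kJ/mol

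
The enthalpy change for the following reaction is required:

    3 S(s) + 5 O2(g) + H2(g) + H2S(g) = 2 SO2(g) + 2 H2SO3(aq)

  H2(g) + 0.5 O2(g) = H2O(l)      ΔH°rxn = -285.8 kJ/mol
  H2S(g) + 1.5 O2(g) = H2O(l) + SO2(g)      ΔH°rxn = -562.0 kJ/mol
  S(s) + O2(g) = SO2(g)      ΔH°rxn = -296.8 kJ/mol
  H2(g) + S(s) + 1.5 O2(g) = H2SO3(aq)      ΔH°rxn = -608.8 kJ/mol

equation 1 reversed: +285.8 kJ/mol
equation 2 as written (H2S(g) already on the reactant side): -562.0 kJ/mol
equation 3 as written: -296.8 kJ/mol
equation 4 × 2 (scale by 2 for the 2 H2SO3(aq)): (2)·(-608.8) = -1217.6 kJ/mol
ΔH°rxn = (-1)·(-285.8) + (1)·(-562.0) + (1)·(-296.8) + (2)·(-608.8) = -1790.6 kJ/mol

ΔH°rxn = -1790.6 kJ/mol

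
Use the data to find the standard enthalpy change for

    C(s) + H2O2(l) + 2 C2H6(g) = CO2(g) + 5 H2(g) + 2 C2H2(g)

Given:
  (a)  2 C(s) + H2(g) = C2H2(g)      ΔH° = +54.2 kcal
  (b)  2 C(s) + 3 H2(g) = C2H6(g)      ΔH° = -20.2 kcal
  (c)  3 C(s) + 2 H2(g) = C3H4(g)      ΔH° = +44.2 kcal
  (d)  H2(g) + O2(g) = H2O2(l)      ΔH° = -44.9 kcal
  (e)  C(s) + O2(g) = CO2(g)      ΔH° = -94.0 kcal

ΔH° = 99.7 kcal

(a) × 2 (scale by 2 for the 2 C2H2(g)): (2)·(+54.2) = +108.4 kcal
(b) reversed and × 2 (reverse to put C2H6(g) on the reactant side; scale by 2 for the 2 C2H6(g)): (-2)·(-20.2) = +40.4 kcal
(c): not needed (C3H4(g) appears nowhere else).
(d) reversed (reverse to put H2O2(l) on the reactant side): +44.9 kcal
(e) as written (CO2(g) already on the product side): -94.0 kcal
ΔH° = (+108.4) + (+40.4) + (+44.9) + (-94.0) = 99.7 kcal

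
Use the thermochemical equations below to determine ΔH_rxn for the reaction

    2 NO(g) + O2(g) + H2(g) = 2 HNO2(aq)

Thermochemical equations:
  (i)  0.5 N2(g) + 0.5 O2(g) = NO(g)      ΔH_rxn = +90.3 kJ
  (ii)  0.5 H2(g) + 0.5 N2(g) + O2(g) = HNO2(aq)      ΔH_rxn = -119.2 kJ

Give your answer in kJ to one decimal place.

(i) reversed and × 2 (reverse to put NO(g) on the reactant side; ×2 to match 2 NO(g) in the target): (-2)·(+90.3) = -180.6 kJ
(ii) × 2 (scale by 2 for the 2 HNO2(aq)): (2)·(-119.2) = -238.4 kJ
By Hess's law, ΔH_rxn = (-2)·(+90.3) + (2)·(-119.2) = -419.0 kJ

ΔH_rxn = -419.0 kJ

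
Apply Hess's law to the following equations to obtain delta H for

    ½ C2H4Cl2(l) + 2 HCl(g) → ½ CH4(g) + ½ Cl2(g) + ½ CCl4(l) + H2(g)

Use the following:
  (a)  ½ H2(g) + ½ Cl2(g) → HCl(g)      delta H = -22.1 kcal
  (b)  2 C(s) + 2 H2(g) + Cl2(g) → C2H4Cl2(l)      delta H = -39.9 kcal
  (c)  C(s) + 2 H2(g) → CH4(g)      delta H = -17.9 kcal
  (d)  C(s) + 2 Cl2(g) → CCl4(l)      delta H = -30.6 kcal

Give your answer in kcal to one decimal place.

(a) reversed and × 2 (HCl(g) must end up as a reactant; scale by 2 for the 2 HCl(g)): (-2)·(-22.1) = +44.2 kcal
(b) reversed and × 1/2 (C2H4Cl2(l) must end up as a reactant; scale by 1/2 for the 1/2 C2H4Cl2(l)): (-1/2)·(-39.9) = +19.95 kcal
(c) × 1/2 (scale by 1/2 for the 1/2 CH4(g)): (1/2)·(-17.9) = -8.95 kcal
(d) × 1/2 (×1/2 to match 1/2 CCl4(l) in the target): (1/2)·(-30.6) = -15.3 kcal
delta H = (-2)·(-22.1) + (-1/2)·(-39.9) + (1/2)·(-17.9) + (1/2)·(-30.6) = 39.9 kcal

delta H = 39.9 kcal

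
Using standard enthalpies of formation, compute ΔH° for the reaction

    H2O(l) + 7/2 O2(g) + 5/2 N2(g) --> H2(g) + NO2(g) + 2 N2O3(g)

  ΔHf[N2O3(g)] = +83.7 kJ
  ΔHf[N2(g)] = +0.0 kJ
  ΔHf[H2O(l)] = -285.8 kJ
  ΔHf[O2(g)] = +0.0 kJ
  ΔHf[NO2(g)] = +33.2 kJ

ΔH° = 486.4 kJ

ΔH°rxn = Σ nΔHf°(products) − Σ nΔHf°(reactants).
Products: 1·(+0.0) + 1·(+33.2) + 2·(+83.7) = +200.6
Reactants: 1·(-285.8) + 7/2·(+0.0) + 5/2·(+0.0) = -285.8
ΔH° = (+200.6) − (-285.8) = 486.4 kJ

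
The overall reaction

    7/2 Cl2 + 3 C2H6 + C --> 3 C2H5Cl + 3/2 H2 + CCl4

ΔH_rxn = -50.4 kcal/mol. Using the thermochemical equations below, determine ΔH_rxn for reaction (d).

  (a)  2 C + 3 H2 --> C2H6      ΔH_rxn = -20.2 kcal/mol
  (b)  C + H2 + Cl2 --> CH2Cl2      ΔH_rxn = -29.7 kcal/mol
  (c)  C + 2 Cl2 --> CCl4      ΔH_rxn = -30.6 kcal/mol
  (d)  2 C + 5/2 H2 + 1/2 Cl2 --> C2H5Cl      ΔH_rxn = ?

ΔH_rxn = -26.8 kcal/mol

(a) reversed and × 3: (-3)·(-20.2) = +60.6 kcal/mol
(b): not needed.
(c) as written: -30.6 kcal/mol
(d) × 3: contributes 3·x
-50.4 = (+60.6) + (-30.6) + 3·x
x = (-50.4 − (+30.0)) / (3) = -26.8 kcal/mol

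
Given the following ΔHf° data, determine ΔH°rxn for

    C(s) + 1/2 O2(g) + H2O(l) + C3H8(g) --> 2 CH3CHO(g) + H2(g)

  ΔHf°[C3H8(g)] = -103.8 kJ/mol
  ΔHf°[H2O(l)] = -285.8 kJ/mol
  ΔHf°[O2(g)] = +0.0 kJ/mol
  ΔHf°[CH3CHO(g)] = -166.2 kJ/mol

Products: 2·(-166.2) + 1·(+0.0) = -332.4
Reactants: 1·(+0.0) + 1/2·(+0.0) + 1·(-285.8) + 1·(-103.8) = -389.6
ΔH°rxn = (-332.4) − (-389.6) = 57.2 kJ/mol

ΔH°rxn = 57.2 kJ/mol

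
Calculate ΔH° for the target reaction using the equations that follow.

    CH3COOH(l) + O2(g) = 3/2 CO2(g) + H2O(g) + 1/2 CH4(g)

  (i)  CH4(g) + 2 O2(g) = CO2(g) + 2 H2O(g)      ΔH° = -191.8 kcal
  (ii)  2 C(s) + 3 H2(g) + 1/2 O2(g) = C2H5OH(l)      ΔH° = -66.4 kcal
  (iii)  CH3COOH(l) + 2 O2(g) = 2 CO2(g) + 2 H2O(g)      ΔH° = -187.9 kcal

(i) reversed and × 1/2 (CH4(g) must end up as a product; ×1/2 to match 1/2 CH4(g) in the target): (-1/2)·(-191.8) = +95.9 kcal
(ii): not needed (H2(g) appears nowhere else).
(iii) as written (CH3COOH(l) already on the reactant side): -187.9 kcal
ΔH° = (+95.9) + (-187.9) = -92.0 kcal

ΔH° = -92.0 kcal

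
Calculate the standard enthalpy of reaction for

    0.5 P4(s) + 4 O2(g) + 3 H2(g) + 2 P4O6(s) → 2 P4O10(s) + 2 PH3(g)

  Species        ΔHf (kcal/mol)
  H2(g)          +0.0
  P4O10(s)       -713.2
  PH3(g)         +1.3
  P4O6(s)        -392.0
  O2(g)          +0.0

ΔH°rxn = -639.8 kcal/mol

Products: 2·(-713.2) + 2·(+1.3) = -1423.8
Reactants: 1/2·(+0.0) + 4·(+0.0) + 3·(+0.0) + 2·(-392.0) = -784.0
ΔH°rxn = (-1423.8) − (-784.0) = -639.8 kcal/mol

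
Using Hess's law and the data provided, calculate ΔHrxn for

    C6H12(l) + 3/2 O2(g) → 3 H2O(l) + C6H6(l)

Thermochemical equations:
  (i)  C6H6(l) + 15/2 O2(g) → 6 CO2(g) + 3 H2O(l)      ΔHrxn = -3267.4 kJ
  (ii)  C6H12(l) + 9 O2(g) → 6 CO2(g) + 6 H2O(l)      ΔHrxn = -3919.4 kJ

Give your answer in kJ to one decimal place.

ΔHrxn = -652.0 kJ

(i) reversed: +3267.4 kJ
(ii) as written: -3919.4 kJ
ΔHrxn = (+3267.4) + (-3919.4) = -652.0 kJ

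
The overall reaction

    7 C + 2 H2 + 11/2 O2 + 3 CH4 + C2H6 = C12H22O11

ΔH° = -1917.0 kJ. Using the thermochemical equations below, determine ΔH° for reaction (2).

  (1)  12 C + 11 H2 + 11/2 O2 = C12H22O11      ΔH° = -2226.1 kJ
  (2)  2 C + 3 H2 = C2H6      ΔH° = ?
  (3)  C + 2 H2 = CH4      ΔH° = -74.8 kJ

(1) as written: -2226.1 kJ
(2) reversed: contributes −x
(3) reversed and × 3: (-3)·(-74.8) = +224.4 kJ
-1917.0 = (-2226.1) + (+224.4) − x
x = (-1917.0 − (-2001.7)) / (-1) = -84.7 kJ

ΔH° = -84.7 kJ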